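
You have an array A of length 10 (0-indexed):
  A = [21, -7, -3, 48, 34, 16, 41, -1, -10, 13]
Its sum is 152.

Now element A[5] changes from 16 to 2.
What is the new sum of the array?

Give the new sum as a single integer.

Answer: 138

Derivation:
Old value at index 5: 16
New value at index 5: 2
Delta = 2 - 16 = -14
New sum = old_sum + delta = 152 + (-14) = 138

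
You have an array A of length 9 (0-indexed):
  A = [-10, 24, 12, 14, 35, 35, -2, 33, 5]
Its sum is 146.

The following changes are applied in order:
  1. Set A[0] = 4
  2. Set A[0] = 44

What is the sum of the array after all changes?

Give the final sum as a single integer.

Initial sum: 146
Change 1: A[0] -10 -> 4, delta = 14, sum = 160
Change 2: A[0] 4 -> 44, delta = 40, sum = 200

Answer: 200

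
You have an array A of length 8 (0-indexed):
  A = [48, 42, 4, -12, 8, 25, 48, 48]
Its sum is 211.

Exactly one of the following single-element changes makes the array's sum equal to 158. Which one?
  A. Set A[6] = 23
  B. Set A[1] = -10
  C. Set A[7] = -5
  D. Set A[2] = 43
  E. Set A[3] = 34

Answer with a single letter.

Option A: A[6] 48->23, delta=-25, new_sum=211+(-25)=186
Option B: A[1] 42->-10, delta=-52, new_sum=211+(-52)=159
Option C: A[7] 48->-5, delta=-53, new_sum=211+(-53)=158 <-- matches target
Option D: A[2] 4->43, delta=39, new_sum=211+(39)=250
Option E: A[3] -12->34, delta=46, new_sum=211+(46)=257

Answer: C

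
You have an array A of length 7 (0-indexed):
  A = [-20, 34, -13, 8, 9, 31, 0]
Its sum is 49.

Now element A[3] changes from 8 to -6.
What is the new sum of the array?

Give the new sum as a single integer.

Old value at index 3: 8
New value at index 3: -6
Delta = -6 - 8 = -14
New sum = old_sum + delta = 49 + (-14) = 35

Answer: 35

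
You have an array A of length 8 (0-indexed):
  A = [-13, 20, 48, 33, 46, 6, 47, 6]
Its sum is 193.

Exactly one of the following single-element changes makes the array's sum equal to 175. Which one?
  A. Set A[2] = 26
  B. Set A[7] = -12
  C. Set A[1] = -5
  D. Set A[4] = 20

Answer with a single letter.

Option A: A[2] 48->26, delta=-22, new_sum=193+(-22)=171
Option B: A[7] 6->-12, delta=-18, new_sum=193+(-18)=175 <-- matches target
Option C: A[1] 20->-5, delta=-25, new_sum=193+(-25)=168
Option D: A[4] 46->20, delta=-26, new_sum=193+(-26)=167

Answer: B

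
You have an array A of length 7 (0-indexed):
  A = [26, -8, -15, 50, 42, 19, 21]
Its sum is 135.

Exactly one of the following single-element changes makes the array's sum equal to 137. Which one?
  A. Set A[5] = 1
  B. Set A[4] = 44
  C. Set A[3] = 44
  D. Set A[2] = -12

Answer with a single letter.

Answer: B

Derivation:
Option A: A[5] 19->1, delta=-18, new_sum=135+(-18)=117
Option B: A[4] 42->44, delta=2, new_sum=135+(2)=137 <-- matches target
Option C: A[3] 50->44, delta=-6, new_sum=135+(-6)=129
Option D: A[2] -15->-12, delta=3, new_sum=135+(3)=138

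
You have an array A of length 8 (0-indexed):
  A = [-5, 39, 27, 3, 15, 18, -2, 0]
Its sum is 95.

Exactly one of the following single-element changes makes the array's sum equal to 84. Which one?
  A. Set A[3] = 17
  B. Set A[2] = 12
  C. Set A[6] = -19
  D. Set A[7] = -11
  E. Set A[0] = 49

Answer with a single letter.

Option A: A[3] 3->17, delta=14, new_sum=95+(14)=109
Option B: A[2] 27->12, delta=-15, new_sum=95+(-15)=80
Option C: A[6] -2->-19, delta=-17, new_sum=95+(-17)=78
Option D: A[7] 0->-11, delta=-11, new_sum=95+(-11)=84 <-- matches target
Option E: A[0] -5->49, delta=54, new_sum=95+(54)=149

Answer: D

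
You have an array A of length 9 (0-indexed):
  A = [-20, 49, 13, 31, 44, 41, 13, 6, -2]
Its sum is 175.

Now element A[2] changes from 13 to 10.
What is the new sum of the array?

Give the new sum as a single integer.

Old value at index 2: 13
New value at index 2: 10
Delta = 10 - 13 = -3
New sum = old_sum + delta = 175 + (-3) = 172

Answer: 172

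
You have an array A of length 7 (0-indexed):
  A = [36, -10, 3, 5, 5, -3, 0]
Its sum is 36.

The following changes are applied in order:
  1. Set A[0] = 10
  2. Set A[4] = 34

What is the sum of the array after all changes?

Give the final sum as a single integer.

Initial sum: 36
Change 1: A[0] 36 -> 10, delta = -26, sum = 10
Change 2: A[4] 5 -> 34, delta = 29, sum = 39

Answer: 39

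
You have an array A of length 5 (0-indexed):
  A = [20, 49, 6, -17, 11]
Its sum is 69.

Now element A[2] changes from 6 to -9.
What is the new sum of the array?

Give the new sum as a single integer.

Old value at index 2: 6
New value at index 2: -9
Delta = -9 - 6 = -15
New sum = old_sum + delta = 69 + (-15) = 54

Answer: 54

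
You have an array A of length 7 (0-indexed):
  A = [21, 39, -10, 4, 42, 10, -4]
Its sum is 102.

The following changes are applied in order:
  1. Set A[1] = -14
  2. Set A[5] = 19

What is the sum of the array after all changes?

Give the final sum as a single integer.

Initial sum: 102
Change 1: A[1] 39 -> -14, delta = -53, sum = 49
Change 2: A[5] 10 -> 19, delta = 9, sum = 58

Answer: 58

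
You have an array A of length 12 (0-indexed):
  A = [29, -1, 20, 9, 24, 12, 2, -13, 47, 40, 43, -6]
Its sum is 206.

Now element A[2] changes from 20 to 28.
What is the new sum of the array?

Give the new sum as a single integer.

Answer: 214

Derivation:
Old value at index 2: 20
New value at index 2: 28
Delta = 28 - 20 = 8
New sum = old_sum + delta = 206 + (8) = 214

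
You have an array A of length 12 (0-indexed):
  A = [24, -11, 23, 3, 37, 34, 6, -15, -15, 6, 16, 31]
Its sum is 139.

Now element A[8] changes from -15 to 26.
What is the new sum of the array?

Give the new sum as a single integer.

Old value at index 8: -15
New value at index 8: 26
Delta = 26 - -15 = 41
New sum = old_sum + delta = 139 + (41) = 180

Answer: 180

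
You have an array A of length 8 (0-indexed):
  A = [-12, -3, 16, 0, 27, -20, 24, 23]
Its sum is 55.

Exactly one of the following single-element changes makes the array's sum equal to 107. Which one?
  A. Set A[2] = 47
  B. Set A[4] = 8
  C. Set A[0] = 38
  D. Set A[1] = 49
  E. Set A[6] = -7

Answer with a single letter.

Option A: A[2] 16->47, delta=31, new_sum=55+(31)=86
Option B: A[4] 27->8, delta=-19, new_sum=55+(-19)=36
Option C: A[0] -12->38, delta=50, new_sum=55+(50)=105
Option D: A[1] -3->49, delta=52, new_sum=55+(52)=107 <-- matches target
Option E: A[6] 24->-7, delta=-31, new_sum=55+(-31)=24

Answer: D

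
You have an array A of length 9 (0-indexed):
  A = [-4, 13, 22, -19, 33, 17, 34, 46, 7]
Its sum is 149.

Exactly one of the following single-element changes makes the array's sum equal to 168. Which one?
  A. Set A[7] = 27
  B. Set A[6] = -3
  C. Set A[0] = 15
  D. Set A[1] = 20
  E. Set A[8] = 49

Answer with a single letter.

Option A: A[7] 46->27, delta=-19, new_sum=149+(-19)=130
Option B: A[6] 34->-3, delta=-37, new_sum=149+(-37)=112
Option C: A[0] -4->15, delta=19, new_sum=149+(19)=168 <-- matches target
Option D: A[1] 13->20, delta=7, new_sum=149+(7)=156
Option E: A[8] 7->49, delta=42, new_sum=149+(42)=191

Answer: C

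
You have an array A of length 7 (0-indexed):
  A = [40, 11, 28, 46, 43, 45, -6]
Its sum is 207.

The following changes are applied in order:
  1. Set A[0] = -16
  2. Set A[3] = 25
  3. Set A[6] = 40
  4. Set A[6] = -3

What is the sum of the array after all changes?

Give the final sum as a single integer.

Initial sum: 207
Change 1: A[0] 40 -> -16, delta = -56, sum = 151
Change 2: A[3] 46 -> 25, delta = -21, sum = 130
Change 3: A[6] -6 -> 40, delta = 46, sum = 176
Change 4: A[6] 40 -> -3, delta = -43, sum = 133

Answer: 133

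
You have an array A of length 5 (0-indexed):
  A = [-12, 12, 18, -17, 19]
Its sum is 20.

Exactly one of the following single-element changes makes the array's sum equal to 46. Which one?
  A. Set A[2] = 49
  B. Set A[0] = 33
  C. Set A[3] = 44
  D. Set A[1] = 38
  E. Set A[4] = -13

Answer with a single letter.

Answer: D

Derivation:
Option A: A[2] 18->49, delta=31, new_sum=20+(31)=51
Option B: A[0] -12->33, delta=45, new_sum=20+(45)=65
Option C: A[3] -17->44, delta=61, new_sum=20+(61)=81
Option D: A[1] 12->38, delta=26, new_sum=20+(26)=46 <-- matches target
Option E: A[4] 19->-13, delta=-32, new_sum=20+(-32)=-12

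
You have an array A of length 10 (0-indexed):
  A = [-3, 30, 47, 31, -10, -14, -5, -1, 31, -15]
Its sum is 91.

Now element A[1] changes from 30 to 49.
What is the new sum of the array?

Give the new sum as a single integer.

Old value at index 1: 30
New value at index 1: 49
Delta = 49 - 30 = 19
New sum = old_sum + delta = 91 + (19) = 110

Answer: 110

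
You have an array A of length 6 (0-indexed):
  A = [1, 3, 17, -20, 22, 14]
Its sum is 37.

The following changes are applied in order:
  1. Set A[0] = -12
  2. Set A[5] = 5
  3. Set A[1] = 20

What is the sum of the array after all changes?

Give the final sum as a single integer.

Initial sum: 37
Change 1: A[0] 1 -> -12, delta = -13, sum = 24
Change 2: A[5] 14 -> 5, delta = -9, sum = 15
Change 3: A[1] 3 -> 20, delta = 17, sum = 32

Answer: 32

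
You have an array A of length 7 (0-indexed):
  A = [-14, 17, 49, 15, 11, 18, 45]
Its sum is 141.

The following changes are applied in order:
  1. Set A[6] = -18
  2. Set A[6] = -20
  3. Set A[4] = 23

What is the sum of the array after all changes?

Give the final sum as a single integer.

Answer: 88

Derivation:
Initial sum: 141
Change 1: A[6] 45 -> -18, delta = -63, sum = 78
Change 2: A[6] -18 -> -20, delta = -2, sum = 76
Change 3: A[4] 11 -> 23, delta = 12, sum = 88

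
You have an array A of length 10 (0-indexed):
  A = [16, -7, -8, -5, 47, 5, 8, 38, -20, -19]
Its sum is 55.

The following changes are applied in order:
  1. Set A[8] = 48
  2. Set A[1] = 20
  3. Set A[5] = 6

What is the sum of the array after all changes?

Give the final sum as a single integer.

Answer: 151

Derivation:
Initial sum: 55
Change 1: A[8] -20 -> 48, delta = 68, sum = 123
Change 2: A[1] -7 -> 20, delta = 27, sum = 150
Change 3: A[5] 5 -> 6, delta = 1, sum = 151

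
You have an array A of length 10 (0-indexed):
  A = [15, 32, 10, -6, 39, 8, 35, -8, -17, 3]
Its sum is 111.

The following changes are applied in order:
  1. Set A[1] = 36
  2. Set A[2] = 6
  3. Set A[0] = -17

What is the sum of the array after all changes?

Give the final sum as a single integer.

Answer: 79

Derivation:
Initial sum: 111
Change 1: A[1] 32 -> 36, delta = 4, sum = 115
Change 2: A[2] 10 -> 6, delta = -4, sum = 111
Change 3: A[0] 15 -> -17, delta = -32, sum = 79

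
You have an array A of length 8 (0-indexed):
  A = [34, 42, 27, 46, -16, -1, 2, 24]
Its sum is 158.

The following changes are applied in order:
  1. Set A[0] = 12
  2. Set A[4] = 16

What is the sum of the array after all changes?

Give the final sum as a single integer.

Initial sum: 158
Change 1: A[0] 34 -> 12, delta = -22, sum = 136
Change 2: A[4] -16 -> 16, delta = 32, sum = 168

Answer: 168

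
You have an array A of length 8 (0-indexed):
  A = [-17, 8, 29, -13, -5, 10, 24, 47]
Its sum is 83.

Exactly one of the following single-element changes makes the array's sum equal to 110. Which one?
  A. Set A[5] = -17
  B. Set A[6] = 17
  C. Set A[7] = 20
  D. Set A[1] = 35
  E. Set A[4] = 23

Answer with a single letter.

Option A: A[5] 10->-17, delta=-27, new_sum=83+(-27)=56
Option B: A[6] 24->17, delta=-7, new_sum=83+(-7)=76
Option C: A[7] 47->20, delta=-27, new_sum=83+(-27)=56
Option D: A[1] 8->35, delta=27, new_sum=83+(27)=110 <-- matches target
Option E: A[4] -5->23, delta=28, new_sum=83+(28)=111

Answer: D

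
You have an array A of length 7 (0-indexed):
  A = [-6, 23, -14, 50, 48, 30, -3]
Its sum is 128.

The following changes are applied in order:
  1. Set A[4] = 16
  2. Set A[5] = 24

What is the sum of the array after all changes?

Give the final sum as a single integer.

Initial sum: 128
Change 1: A[4] 48 -> 16, delta = -32, sum = 96
Change 2: A[5] 30 -> 24, delta = -6, sum = 90

Answer: 90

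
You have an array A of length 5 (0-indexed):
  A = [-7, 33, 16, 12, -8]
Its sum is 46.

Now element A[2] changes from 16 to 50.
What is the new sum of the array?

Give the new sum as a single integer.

Old value at index 2: 16
New value at index 2: 50
Delta = 50 - 16 = 34
New sum = old_sum + delta = 46 + (34) = 80

Answer: 80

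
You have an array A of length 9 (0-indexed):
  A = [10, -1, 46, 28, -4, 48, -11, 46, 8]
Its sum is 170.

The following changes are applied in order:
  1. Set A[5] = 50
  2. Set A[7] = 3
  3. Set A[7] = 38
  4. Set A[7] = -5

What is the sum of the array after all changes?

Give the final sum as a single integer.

Initial sum: 170
Change 1: A[5] 48 -> 50, delta = 2, sum = 172
Change 2: A[7] 46 -> 3, delta = -43, sum = 129
Change 3: A[7] 3 -> 38, delta = 35, sum = 164
Change 4: A[7] 38 -> -5, delta = -43, sum = 121

Answer: 121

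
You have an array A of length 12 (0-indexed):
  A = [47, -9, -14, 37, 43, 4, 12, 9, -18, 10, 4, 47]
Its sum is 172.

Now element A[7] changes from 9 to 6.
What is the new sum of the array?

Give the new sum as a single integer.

Old value at index 7: 9
New value at index 7: 6
Delta = 6 - 9 = -3
New sum = old_sum + delta = 172 + (-3) = 169

Answer: 169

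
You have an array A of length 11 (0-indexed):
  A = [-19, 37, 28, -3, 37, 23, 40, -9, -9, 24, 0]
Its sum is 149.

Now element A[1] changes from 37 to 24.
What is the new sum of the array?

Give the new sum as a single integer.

Answer: 136

Derivation:
Old value at index 1: 37
New value at index 1: 24
Delta = 24 - 37 = -13
New sum = old_sum + delta = 149 + (-13) = 136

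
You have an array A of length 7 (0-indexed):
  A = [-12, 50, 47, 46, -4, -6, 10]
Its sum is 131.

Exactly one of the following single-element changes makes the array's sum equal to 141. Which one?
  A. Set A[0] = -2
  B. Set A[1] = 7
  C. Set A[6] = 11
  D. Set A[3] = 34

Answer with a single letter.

Option A: A[0] -12->-2, delta=10, new_sum=131+(10)=141 <-- matches target
Option B: A[1] 50->7, delta=-43, new_sum=131+(-43)=88
Option C: A[6] 10->11, delta=1, new_sum=131+(1)=132
Option D: A[3] 46->34, delta=-12, new_sum=131+(-12)=119

Answer: A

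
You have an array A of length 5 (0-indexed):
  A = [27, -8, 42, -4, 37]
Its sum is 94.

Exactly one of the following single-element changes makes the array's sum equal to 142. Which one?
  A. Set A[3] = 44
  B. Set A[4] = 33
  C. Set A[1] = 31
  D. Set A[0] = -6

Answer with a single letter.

Option A: A[3] -4->44, delta=48, new_sum=94+(48)=142 <-- matches target
Option B: A[4] 37->33, delta=-4, new_sum=94+(-4)=90
Option C: A[1] -8->31, delta=39, new_sum=94+(39)=133
Option D: A[0] 27->-6, delta=-33, new_sum=94+(-33)=61

Answer: A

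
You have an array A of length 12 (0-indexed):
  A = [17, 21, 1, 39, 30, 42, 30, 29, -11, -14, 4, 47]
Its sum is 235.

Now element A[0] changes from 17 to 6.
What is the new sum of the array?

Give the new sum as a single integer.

Answer: 224

Derivation:
Old value at index 0: 17
New value at index 0: 6
Delta = 6 - 17 = -11
New sum = old_sum + delta = 235 + (-11) = 224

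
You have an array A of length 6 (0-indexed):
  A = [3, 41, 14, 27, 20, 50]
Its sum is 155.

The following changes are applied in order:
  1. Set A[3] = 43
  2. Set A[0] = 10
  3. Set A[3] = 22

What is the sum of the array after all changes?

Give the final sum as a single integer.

Initial sum: 155
Change 1: A[3] 27 -> 43, delta = 16, sum = 171
Change 2: A[0] 3 -> 10, delta = 7, sum = 178
Change 3: A[3] 43 -> 22, delta = -21, sum = 157

Answer: 157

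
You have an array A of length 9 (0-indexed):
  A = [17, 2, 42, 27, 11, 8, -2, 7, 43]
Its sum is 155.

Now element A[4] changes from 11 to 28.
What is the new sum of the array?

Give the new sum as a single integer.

Answer: 172

Derivation:
Old value at index 4: 11
New value at index 4: 28
Delta = 28 - 11 = 17
New sum = old_sum + delta = 155 + (17) = 172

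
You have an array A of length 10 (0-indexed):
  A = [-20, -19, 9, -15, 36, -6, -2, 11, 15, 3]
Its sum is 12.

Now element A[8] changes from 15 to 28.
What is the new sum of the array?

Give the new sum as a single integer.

Answer: 25

Derivation:
Old value at index 8: 15
New value at index 8: 28
Delta = 28 - 15 = 13
New sum = old_sum + delta = 12 + (13) = 25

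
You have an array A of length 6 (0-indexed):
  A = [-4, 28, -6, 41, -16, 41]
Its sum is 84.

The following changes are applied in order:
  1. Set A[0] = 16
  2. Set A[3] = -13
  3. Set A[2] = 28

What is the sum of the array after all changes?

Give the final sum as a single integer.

Initial sum: 84
Change 1: A[0] -4 -> 16, delta = 20, sum = 104
Change 2: A[3] 41 -> -13, delta = -54, sum = 50
Change 3: A[2] -6 -> 28, delta = 34, sum = 84

Answer: 84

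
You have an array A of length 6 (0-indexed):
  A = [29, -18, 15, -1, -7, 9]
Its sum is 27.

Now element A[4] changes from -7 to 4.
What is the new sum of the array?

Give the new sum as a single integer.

Old value at index 4: -7
New value at index 4: 4
Delta = 4 - -7 = 11
New sum = old_sum + delta = 27 + (11) = 38

Answer: 38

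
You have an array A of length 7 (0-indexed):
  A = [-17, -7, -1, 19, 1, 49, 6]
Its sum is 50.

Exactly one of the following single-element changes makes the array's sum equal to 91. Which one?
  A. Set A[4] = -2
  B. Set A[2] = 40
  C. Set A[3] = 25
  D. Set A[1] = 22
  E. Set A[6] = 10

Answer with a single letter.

Answer: B

Derivation:
Option A: A[4] 1->-2, delta=-3, new_sum=50+(-3)=47
Option B: A[2] -1->40, delta=41, new_sum=50+(41)=91 <-- matches target
Option C: A[3] 19->25, delta=6, new_sum=50+(6)=56
Option D: A[1] -7->22, delta=29, new_sum=50+(29)=79
Option E: A[6] 6->10, delta=4, new_sum=50+(4)=54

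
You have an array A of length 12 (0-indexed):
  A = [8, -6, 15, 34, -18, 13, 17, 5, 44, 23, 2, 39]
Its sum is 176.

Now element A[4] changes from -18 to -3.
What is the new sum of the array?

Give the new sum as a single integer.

Answer: 191

Derivation:
Old value at index 4: -18
New value at index 4: -3
Delta = -3 - -18 = 15
New sum = old_sum + delta = 176 + (15) = 191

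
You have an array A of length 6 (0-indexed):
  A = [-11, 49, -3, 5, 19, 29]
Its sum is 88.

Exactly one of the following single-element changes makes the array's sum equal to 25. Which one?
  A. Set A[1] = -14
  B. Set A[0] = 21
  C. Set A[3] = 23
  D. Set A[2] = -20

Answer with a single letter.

Option A: A[1] 49->-14, delta=-63, new_sum=88+(-63)=25 <-- matches target
Option B: A[0] -11->21, delta=32, new_sum=88+(32)=120
Option C: A[3] 5->23, delta=18, new_sum=88+(18)=106
Option D: A[2] -3->-20, delta=-17, new_sum=88+(-17)=71

Answer: A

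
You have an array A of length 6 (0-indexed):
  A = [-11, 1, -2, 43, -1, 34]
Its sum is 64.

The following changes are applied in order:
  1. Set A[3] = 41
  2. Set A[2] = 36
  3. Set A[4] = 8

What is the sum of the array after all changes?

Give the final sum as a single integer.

Answer: 109

Derivation:
Initial sum: 64
Change 1: A[3] 43 -> 41, delta = -2, sum = 62
Change 2: A[2] -2 -> 36, delta = 38, sum = 100
Change 3: A[4] -1 -> 8, delta = 9, sum = 109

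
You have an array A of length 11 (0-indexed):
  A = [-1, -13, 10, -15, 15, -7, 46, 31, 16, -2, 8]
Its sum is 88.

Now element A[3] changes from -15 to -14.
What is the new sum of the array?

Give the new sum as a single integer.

Answer: 89

Derivation:
Old value at index 3: -15
New value at index 3: -14
Delta = -14 - -15 = 1
New sum = old_sum + delta = 88 + (1) = 89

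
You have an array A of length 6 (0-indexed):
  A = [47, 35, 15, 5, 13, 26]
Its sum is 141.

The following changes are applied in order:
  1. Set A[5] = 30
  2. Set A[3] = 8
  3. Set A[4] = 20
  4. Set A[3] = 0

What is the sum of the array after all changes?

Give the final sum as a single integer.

Initial sum: 141
Change 1: A[5] 26 -> 30, delta = 4, sum = 145
Change 2: A[3] 5 -> 8, delta = 3, sum = 148
Change 3: A[4] 13 -> 20, delta = 7, sum = 155
Change 4: A[3] 8 -> 0, delta = -8, sum = 147

Answer: 147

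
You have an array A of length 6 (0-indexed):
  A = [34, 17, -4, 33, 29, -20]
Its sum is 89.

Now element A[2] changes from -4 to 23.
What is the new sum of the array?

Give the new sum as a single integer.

Old value at index 2: -4
New value at index 2: 23
Delta = 23 - -4 = 27
New sum = old_sum + delta = 89 + (27) = 116

Answer: 116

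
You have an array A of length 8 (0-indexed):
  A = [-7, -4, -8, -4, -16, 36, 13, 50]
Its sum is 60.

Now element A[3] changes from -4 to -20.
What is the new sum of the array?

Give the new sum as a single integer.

Old value at index 3: -4
New value at index 3: -20
Delta = -20 - -4 = -16
New sum = old_sum + delta = 60 + (-16) = 44

Answer: 44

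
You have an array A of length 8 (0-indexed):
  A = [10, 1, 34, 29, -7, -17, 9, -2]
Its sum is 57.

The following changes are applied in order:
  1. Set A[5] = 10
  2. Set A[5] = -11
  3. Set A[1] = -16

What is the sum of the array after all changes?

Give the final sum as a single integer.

Answer: 46

Derivation:
Initial sum: 57
Change 1: A[5] -17 -> 10, delta = 27, sum = 84
Change 2: A[5] 10 -> -11, delta = -21, sum = 63
Change 3: A[1] 1 -> -16, delta = -17, sum = 46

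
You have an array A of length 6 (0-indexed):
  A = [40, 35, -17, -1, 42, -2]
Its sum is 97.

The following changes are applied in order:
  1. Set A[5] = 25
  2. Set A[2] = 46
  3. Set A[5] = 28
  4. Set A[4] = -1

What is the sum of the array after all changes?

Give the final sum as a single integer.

Answer: 147

Derivation:
Initial sum: 97
Change 1: A[5] -2 -> 25, delta = 27, sum = 124
Change 2: A[2] -17 -> 46, delta = 63, sum = 187
Change 3: A[5] 25 -> 28, delta = 3, sum = 190
Change 4: A[4] 42 -> -1, delta = -43, sum = 147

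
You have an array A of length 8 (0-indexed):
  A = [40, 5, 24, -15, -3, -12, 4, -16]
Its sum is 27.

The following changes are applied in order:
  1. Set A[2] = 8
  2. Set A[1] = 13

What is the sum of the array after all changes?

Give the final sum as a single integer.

Initial sum: 27
Change 1: A[2] 24 -> 8, delta = -16, sum = 11
Change 2: A[1] 5 -> 13, delta = 8, sum = 19

Answer: 19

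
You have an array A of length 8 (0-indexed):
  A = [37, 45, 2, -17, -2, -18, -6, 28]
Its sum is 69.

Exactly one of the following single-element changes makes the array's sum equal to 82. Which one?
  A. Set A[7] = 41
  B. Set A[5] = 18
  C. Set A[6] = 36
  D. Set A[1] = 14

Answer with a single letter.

Option A: A[7] 28->41, delta=13, new_sum=69+(13)=82 <-- matches target
Option B: A[5] -18->18, delta=36, new_sum=69+(36)=105
Option C: A[6] -6->36, delta=42, new_sum=69+(42)=111
Option D: A[1] 45->14, delta=-31, new_sum=69+(-31)=38

Answer: A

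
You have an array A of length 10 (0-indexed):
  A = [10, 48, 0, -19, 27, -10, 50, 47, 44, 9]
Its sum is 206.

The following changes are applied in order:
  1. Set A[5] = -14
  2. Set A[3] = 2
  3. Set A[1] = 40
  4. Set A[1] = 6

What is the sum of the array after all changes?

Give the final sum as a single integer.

Answer: 181

Derivation:
Initial sum: 206
Change 1: A[5] -10 -> -14, delta = -4, sum = 202
Change 2: A[3] -19 -> 2, delta = 21, sum = 223
Change 3: A[1] 48 -> 40, delta = -8, sum = 215
Change 4: A[1] 40 -> 6, delta = -34, sum = 181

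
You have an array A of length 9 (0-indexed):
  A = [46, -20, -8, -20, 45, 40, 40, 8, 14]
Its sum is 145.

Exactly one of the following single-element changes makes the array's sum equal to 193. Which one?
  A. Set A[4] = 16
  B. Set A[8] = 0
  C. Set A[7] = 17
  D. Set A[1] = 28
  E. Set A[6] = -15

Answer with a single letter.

Option A: A[4] 45->16, delta=-29, new_sum=145+(-29)=116
Option B: A[8] 14->0, delta=-14, new_sum=145+(-14)=131
Option C: A[7] 8->17, delta=9, new_sum=145+(9)=154
Option D: A[1] -20->28, delta=48, new_sum=145+(48)=193 <-- matches target
Option E: A[6] 40->-15, delta=-55, new_sum=145+(-55)=90

Answer: D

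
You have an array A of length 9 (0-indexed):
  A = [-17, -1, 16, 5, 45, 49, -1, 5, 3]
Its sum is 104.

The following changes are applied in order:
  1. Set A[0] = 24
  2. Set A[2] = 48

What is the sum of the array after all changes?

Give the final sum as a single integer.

Answer: 177

Derivation:
Initial sum: 104
Change 1: A[0] -17 -> 24, delta = 41, sum = 145
Change 2: A[2] 16 -> 48, delta = 32, sum = 177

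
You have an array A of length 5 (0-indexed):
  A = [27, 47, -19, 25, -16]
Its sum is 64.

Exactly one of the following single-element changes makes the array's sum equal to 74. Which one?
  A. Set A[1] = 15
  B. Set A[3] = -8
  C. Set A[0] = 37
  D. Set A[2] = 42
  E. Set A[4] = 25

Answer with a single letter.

Option A: A[1] 47->15, delta=-32, new_sum=64+(-32)=32
Option B: A[3] 25->-8, delta=-33, new_sum=64+(-33)=31
Option C: A[0] 27->37, delta=10, new_sum=64+(10)=74 <-- matches target
Option D: A[2] -19->42, delta=61, new_sum=64+(61)=125
Option E: A[4] -16->25, delta=41, new_sum=64+(41)=105

Answer: C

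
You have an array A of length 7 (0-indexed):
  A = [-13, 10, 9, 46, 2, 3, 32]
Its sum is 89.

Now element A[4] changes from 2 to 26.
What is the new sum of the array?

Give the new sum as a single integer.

Answer: 113

Derivation:
Old value at index 4: 2
New value at index 4: 26
Delta = 26 - 2 = 24
New sum = old_sum + delta = 89 + (24) = 113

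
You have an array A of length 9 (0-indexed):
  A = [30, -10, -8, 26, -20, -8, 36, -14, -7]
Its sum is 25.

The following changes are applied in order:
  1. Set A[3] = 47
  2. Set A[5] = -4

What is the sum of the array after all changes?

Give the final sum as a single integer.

Answer: 50

Derivation:
Initial sum: 25
Change 1: A[3] 26 -> 47, delta = 21, sum = 46
Change 2: A[5] -8 -> -4, delta = 4, sum = 50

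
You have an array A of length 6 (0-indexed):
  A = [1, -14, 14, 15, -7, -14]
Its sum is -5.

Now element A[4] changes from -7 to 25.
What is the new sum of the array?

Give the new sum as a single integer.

Old value at index 4: -7
New value at index 4: 25
Delta = 25 - -7 = 32
New sum = old_sum + delta = -5 + (32) = 27

Answer: 27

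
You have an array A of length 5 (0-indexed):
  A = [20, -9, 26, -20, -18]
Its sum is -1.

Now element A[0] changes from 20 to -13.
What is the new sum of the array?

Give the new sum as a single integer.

Old value at index 0: 20
New value at index 0: -13
Delta = -13 - 20 = -33
New sum = old_sum + delta = -1 + (-33) = -34

Answer: -34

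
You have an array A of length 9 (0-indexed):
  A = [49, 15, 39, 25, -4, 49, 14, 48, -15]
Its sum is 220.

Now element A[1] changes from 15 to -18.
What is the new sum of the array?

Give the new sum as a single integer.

Answer: 187

Derivation:
Old value at index 1: 15
New value at index 1: -18
Delta = -18 - 15 = -33
New sum = old_sum + delta = 220 + (-33) = 187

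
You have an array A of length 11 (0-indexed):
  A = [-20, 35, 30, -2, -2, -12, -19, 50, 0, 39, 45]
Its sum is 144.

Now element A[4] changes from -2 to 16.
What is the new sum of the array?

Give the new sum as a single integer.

Answer: 162

Derivation:
Old value at index 4: -2
New value at index 4: 16
Delta = 16 - -2 = 18
New sum = old_sum + delta = 144 + (18) = 162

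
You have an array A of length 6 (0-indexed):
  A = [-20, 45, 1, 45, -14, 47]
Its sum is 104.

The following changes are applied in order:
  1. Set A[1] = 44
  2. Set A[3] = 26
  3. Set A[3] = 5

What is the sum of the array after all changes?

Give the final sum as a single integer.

Initial sum: 104
Change 1: A[1] 45 -> 44, delta = -1, sum = 103
Change 2: A[3] 45 -> 26, delta = -19, sum = 84
Change 3: A[3] 26 -> 5, delta = -21, sum = 63

Answer: 63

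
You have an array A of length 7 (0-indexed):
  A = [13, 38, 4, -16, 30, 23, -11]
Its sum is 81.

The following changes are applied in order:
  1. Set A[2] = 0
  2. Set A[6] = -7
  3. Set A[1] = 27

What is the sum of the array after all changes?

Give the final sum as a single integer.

Initial sum: 81
Change 1: A[2] 4 -> 0, delta = -4, sum = 77
Change 2: A[6] -11 -> -7, delta = 4, sum = 81
Change 3: A[1] 38 -> 27, delta = -11, sum = 70

Answer: 70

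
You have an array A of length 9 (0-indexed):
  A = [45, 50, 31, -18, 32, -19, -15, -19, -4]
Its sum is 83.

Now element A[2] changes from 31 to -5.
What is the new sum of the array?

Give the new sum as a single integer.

Answer: 47

Derivation:
Old value at index 2: 31
New value at index 2: -5
Delta = -5 - 31 = -36
New sum = old_sum + delta = 83 + (-36) = 47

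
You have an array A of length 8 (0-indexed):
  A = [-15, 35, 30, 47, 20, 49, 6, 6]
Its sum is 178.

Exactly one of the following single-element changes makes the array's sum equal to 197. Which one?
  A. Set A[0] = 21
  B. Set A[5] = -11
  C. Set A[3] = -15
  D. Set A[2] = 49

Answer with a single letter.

Option A: A[0] -15->21, delta=36, new_sum=178+(36)=214
Option B: A[5] 49->-11, delta=-60, new_sum=178+(-60)=118
Option C: A[3] 47->-15, delta=-62, new_sum=178+(-62)=116
Option D: A[2] 30->49, delta=19, new_sum=178+(19)=197 <-- matches target

Answer: D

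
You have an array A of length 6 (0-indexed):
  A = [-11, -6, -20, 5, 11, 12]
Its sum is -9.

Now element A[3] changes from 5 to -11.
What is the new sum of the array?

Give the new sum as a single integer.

Old value at index 3: 5
New value at index 3: -11
Delta = -11 - 5 = -16
New sum = old_sum + delta = -9 + (-16) = -25

Answer: -25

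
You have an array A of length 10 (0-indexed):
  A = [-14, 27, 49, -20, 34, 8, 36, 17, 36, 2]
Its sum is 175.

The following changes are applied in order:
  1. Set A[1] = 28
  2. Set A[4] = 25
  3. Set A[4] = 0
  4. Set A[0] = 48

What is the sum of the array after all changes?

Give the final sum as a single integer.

Answer: 204

Derivation:
Initial sum: 175
Change 1: A[1] 27 -> 28, delta = 1, sum = 176
Change 2: A[4] 34 -> 25, delta = -9, sum = 167
Change 3: A[4] 25 -> 0, delta = -25, sum = 142
Change 4: A[0] -14 -> 48, delta = 62, sum = 204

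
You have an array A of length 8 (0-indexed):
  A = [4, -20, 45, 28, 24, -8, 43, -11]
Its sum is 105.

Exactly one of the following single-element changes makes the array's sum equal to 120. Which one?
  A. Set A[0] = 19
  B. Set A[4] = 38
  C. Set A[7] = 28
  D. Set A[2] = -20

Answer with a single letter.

Option A: A[0] 4->19, delta=15, new_sum=105+(15)=120 <-- matches target
Option B: A[4] 24->38, delta=14, new_sum=105+(14)=119
Option C: A[7] -11->28, delta=39, new_sum=105+(39)=144
Option D: A[2] 45->-20, delta=-65, new_sum=105+(-65)=40

Answer: A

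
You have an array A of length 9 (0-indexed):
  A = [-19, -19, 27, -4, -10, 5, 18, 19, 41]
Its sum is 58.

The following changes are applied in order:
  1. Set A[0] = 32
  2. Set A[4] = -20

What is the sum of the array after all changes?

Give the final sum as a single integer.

Initial sum: 58
Change 1: A[0] -19 -> 32, delta = 51, sum = 109
Change 2: A[4] -10 -> -20, delta = -10, sum = 99

Answer: 99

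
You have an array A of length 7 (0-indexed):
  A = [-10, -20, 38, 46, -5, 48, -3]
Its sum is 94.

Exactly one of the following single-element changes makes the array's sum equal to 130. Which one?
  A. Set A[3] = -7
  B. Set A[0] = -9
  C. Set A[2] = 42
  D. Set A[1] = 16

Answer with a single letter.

Answer: D

Derivation:
Option A: A[3] 46->-7, delta=-53, new_sum=94+(-53)=41
Option B: A[0] -10->-9, delta=1, new_sum=94+(1)=95
Option C: A[2] 38->42, delta=4, new_sum=94+(4)=98
Option D: A[1] -20->16, delta=36, new_sum=94+(36)=130 <-- matches target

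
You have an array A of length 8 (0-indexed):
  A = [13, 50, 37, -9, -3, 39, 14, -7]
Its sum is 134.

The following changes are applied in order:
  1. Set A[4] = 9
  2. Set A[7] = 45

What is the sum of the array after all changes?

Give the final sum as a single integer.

Initial sum: 134
Change 1: A[4] -3 -> 9, delta = 12, sum = 146
Change 2: A[7] -7 -> 45, delta = 52, sum = 198

Answer: 198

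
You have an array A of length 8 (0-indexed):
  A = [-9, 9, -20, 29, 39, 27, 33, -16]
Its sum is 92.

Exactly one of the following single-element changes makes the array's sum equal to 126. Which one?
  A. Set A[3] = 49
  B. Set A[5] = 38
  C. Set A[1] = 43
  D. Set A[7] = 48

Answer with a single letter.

Option A: A[3] 29->49, delta=20, new_sum=92+(20)=112
Option B: A[5] 27->38, delta=11, new_sum=92+(11)=103
Option C: A[1] 9->43, delta=34, new_sum=92+(34)=126 <-- matches target
Option D: A[7] -16->48, delta=64, new_sum=92+(64)=156

Answer: C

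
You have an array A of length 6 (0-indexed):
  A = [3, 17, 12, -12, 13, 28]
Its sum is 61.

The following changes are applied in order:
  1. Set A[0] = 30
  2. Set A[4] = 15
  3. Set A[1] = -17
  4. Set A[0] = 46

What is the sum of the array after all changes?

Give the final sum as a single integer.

Answer: 72

Derivation:
Initial sum: 61
Change 1: A[0] 3 -> 30, delta = 27, sum = 88
Change 2: A[4] 13 -> 15, delta = 2, sum = 90
Change 3: A[1] 17 -> -17, delta = -34, sum = 56
Change 4: A[0] 30 -> 46, delta = 16, sum = 72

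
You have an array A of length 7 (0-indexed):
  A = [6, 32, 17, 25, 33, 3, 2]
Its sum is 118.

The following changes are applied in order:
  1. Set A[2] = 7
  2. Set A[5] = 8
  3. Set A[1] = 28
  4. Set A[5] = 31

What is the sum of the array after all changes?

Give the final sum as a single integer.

Initial sum: 118
Change 1: A[2] 17 -> 7, delta = -10, sum = 108
Change 2: A[5] 3 -> 8, delta = 5, sum = 113
Change 3: A[1] 32 -> 28, delta = -4, sum = 109
Change 4: A[5] 8 -> 31, delta = 23, sum = 132

Answer: 132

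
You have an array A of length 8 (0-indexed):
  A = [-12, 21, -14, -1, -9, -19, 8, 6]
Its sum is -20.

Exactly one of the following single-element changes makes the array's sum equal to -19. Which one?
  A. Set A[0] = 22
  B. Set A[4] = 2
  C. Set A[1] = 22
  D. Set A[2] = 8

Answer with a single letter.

Option A: A[0] -12->22, delta=34, new_sum=-20+(34)=14
Option B: A[4] -9->2, delta=11, new_sum=-20+(11)=-9
Option C: A[1] 21->22, delta=1, new_sum=-20+(1)=-19 <-- matches target
Option D: A[2] -14->8, delta=22, new_sum=-20+(22)=2

Answer: C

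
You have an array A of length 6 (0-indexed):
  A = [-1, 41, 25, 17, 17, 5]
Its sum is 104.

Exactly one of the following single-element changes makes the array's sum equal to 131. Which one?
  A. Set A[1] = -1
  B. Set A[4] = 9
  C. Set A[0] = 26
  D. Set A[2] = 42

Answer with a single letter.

Option A: A[1] 41->-1, delta=-42, new_sum=104+(-42)=62
Option B: A[4] 17->9, delta=-8, new_sum=104+(-8)=96
Option C: A[0] -1->26, delta=27, new_sum=104+(27)=131 <-- matches target
Option D: A[2] 25->42, delta=17, new_sum=104+(17)=121

Answer: C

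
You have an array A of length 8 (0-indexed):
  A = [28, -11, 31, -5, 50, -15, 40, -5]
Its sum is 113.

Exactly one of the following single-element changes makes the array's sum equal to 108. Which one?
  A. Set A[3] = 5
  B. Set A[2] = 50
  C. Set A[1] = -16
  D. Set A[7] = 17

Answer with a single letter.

Option A: A[3] -5->5, delta=10, new_sum=113+(10)=123
Option B: A[2] 31->50, delta=19, new_sum=113+(19)=132
Option C: A[1] -11->-16, delta=-5, new_sum=113+(-5)=108 <-- matches target
Option D: A[7] -5->17, delta=22, new_sum=113+(22)=135

Answer: C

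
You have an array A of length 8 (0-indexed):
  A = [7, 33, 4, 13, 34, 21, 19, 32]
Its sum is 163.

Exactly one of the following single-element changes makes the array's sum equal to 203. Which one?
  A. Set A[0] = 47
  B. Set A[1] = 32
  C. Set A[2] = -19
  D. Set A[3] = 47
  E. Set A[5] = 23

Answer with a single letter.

Answer: A

Derivation:
Option A: A[0] 7->47, delta=40, new_sum=163+(40)=203 <-- matches target
Option B: A[1] 33->32, delta=-1, new_sum=163+(-1)=162
Option C: A[2] 4->-19, delta=-23, new_sum=163+(-23)=140
Option D: A[3] 13->47, delta=34, new_sum=163+(34)=197
Option E: A[5] 21->23, delta=2, new_sum=163+(2)=165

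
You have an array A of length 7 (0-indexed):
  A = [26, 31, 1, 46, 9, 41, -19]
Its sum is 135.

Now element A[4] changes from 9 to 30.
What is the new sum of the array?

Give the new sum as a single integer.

Answer: 156

Derivation:
Old value at index 4: 9
New value at index 4: 30
Delta = 30 - 9 = 21
New sum = old_sum + delta = 135 + (21) = 156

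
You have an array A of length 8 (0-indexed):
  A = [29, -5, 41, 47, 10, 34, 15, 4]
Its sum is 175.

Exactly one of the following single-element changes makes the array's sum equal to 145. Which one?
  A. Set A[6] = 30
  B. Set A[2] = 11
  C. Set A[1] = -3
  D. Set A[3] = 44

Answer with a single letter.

Answer: B

Derivation:
Option A: A[6] 15->30, delta=15, new_sum=175+(15)=190
Option B: A[2] 41->11, delta=-30, new_sum=175+(-30)=145 <-- matches target
Option C: A[1] -5->-3, delta=2, new_sum=175+(2)=177
Option D: A[3] 47->44, delta=-3, new_sum=175+(-3)=172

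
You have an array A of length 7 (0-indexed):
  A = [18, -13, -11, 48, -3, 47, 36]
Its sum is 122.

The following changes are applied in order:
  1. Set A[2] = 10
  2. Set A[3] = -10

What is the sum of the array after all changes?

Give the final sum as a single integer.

Initial sum: 122
Change 1: A[2] -11 -> 10, delta = 21, sum = 143
Change 2: A[3] 48 -> -10, delta = -58, sum = 85

Answer: 85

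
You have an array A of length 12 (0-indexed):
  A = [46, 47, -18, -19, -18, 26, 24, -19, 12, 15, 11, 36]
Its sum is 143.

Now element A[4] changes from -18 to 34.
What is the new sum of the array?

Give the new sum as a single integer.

Old value at index 4: -18
New value at index 4: 34
Delta = 34 - -18 = 52
New sum = old_sum + delta = 143 + (52) = 195

Answer: 195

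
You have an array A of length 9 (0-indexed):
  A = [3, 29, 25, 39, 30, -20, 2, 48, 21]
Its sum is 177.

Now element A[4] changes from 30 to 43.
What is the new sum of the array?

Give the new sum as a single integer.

Answer: 190

Derivation:
Old value at index 4: 30
New value at index 4: 43
Delta = 43 - 30 = 13
New sum = old_sum + delta = 177 + (13) = 190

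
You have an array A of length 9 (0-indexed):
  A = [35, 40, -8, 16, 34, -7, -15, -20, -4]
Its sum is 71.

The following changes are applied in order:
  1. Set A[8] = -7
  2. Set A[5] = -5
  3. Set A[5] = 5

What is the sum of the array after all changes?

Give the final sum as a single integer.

Answer: 80

Derivation:
Initial sum: 71
Change 1: A[8] -4 -> -7, delta = -3, sum = 68
Change 2: A[5] -7 -> -5, delta = 2, sum = 70
Change 3: A[5] -5 -> 5, delta = 10, sum = 80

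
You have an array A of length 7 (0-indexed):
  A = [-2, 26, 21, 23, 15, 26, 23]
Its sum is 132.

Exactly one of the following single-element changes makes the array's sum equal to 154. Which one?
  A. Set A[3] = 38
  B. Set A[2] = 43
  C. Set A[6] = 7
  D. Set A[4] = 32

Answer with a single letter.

Answer: B

Derivation:
Option A: A[3] 23->38, delta=15, new_sum=132+(15)=147
Option B: A[2] 21->43, delta=22, new_sum=132+(22)=154 <-- matches target
Option C: A[6] 23->7, delta=-16, new_sum=132+(-16)=116
Option D: A[4] 15->32, delta=17, new_sum=132+(17)=149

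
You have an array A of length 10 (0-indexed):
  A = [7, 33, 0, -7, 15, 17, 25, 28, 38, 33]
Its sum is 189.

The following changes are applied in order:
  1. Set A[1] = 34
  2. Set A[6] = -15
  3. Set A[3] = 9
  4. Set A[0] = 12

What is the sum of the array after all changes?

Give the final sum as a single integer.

Initial sum: 189
Change 1: A[1] 33 -> 34, delta = 1, sum = 190
Change 2: A[6] 25 -> -15, delta = -40, sum = 150
Change 3: A[3] -7 -> 9, delta = 16, sum = 166
Change 4: A[0] 7 -> 12, delta = 5, sum = 171

Answer: 171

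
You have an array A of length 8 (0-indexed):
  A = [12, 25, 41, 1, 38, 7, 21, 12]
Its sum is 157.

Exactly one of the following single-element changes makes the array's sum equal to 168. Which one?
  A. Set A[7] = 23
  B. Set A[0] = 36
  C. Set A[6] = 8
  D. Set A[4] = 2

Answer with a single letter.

Option A: A[7] 12->23, delta=11, new_sum=157+(11)=168 <-- matches target
Option B: A[0] 12->36, delta=24, new_sum=157+(24)=181
Option C: A[6] 21->8, delta=-13, new_sum=157+(-13)=144
Option D: A[4] 38->2, delta=-36, new_sum=157+(-36)=121

Answer: A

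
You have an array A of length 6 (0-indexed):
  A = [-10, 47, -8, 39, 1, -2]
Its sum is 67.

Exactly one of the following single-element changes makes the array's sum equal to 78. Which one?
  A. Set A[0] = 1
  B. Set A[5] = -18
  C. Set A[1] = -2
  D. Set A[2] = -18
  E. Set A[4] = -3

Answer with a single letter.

Answer: A

Derivation:
Option A: A[0] -10->1, delta=11, new_sum=67+(11)=78 <-- matches target
Option B: A[5] -2->-18, delta=-16, new_sum=67+(-16)=51
Option C: A[1] 47->-2, delta=-49, new_sum=67+(-49)=18
Option D: A[2] -8->-18, delta=-10, new_sum=67+(-10)=57
Option E: A[4] 1->-3, delta=-4, new_sum=67+(-4)=63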